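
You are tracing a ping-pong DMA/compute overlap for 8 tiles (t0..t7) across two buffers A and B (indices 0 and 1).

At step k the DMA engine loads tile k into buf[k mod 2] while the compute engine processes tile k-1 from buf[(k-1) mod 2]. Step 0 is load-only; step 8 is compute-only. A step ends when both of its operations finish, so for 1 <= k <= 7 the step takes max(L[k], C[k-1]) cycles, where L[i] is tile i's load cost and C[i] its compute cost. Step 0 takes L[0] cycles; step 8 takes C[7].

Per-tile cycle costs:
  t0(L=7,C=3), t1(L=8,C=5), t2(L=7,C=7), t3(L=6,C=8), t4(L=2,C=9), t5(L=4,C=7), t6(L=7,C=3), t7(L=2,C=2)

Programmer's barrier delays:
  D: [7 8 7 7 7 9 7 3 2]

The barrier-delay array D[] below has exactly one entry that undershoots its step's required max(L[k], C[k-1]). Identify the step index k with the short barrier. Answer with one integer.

[0] required=L[0]=7=7 vs D=7 ok
[1] required=max(L[1]=8,C[0]=3)=8 vs D=8 ok
[2] required=max(L[2]=7,C[1]=5)=7 vs D=7 ok
[3] required=max(L[3]=6,C[2]=7)=7 vs D=7 ok
[4] required=max(L[4]=2,C[3]=8)=8 vs D=7 SHORT
[5] required=max(L[5]=4,C[4]=9)=9 vs D=9 ok
[6] required=max(L[6]=7,C[5]=7)=7 vs D=7 ok
[7] required=max(L[7]=2,C[6]=3)=3 vs D=3 ok
[8] required=C[7]=2=2 vs D=2 ok

hazard at step 4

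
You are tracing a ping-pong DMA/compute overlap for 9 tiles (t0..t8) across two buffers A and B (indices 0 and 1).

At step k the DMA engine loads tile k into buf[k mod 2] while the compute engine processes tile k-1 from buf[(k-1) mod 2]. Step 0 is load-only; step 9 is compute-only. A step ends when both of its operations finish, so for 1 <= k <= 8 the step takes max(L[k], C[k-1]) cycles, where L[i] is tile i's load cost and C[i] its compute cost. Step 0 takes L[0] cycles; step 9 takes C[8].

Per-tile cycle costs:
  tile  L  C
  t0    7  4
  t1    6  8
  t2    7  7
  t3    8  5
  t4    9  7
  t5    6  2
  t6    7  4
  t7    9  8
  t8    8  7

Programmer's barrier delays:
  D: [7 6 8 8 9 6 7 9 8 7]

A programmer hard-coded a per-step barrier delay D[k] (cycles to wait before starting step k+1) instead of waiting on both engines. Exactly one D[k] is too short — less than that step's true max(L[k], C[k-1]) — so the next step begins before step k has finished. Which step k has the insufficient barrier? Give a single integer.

hazard at step 5

step 0: need L[0]=7 = 7; D[0]=7 ok
step 1: need max(L[1]=6,C[0]=4) = 6; D[1]=6 ok
step 2: need max(L[2]=7,C[1]=8) = 8; D[2]=8 ok
step 3: need max(L[3]=8,C[2]=7) = 8; D[3]=8 ok
step 4: need max(L[4]=9,C[3]=5) = 9; D[4]=9 ok
step 5: need max(L[5]=6,C[4]=7) = 7; D[5]=6 SHORT
step 6: need max(L[6]=7,C[5]=2) = 7; D[6]=7 ok
step 7: need max(L[7]=9,C[6]=4) = 9; D[7]=9 ok
step 8: need max(L[8]=8,C[7]=8) = 8; D[8]=8 ok
step 9: need C[8]=7 = 7; D[9]=7 ok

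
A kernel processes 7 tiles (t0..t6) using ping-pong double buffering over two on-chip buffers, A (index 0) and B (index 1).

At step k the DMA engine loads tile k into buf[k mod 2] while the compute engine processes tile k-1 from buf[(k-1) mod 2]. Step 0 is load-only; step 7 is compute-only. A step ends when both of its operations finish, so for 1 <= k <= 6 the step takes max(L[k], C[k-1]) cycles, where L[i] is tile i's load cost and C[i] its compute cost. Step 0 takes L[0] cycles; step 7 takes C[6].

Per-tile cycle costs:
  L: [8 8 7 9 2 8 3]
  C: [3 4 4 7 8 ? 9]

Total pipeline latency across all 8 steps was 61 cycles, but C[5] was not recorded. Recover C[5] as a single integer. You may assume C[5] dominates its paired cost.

step 0: dur = L[0]=8 = 8
step 1: dur = max(L[1]=8, C[0]=3) = 8
step 2: dur = max(L[2]=7, C[1]=4) = 7
step 3: dur = max(L[3]=9, C[2]=4) = 9
step 4: dur = max(L[4]=2, C[3]=7) = 7
step 5: dur = max(L[5]=8, C[4]=8) = 8
step 6: dur = max(L[6]=3, C[5]=?) = C[5]  (unknown; binding)
step 7: dur = C[6]=9 = 9
sum of known step durations = 56
dur[6] = total - known = 61 - 56 = 5
C[5] is the binding max in step 6, so C[5] = dur[6] = 5

C[5] = 5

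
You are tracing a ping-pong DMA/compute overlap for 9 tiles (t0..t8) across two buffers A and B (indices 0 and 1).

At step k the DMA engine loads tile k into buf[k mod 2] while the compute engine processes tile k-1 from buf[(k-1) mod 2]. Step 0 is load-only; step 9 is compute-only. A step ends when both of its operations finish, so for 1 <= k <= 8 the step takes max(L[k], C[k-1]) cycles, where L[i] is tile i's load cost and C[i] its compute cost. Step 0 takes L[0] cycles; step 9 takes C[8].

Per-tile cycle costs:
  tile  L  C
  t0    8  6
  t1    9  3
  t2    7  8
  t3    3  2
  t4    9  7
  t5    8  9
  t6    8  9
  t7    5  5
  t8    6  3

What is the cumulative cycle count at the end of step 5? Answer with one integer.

k=0 load=t0/8c comp=- wait=8 total=8
k=1 load=t1/9c comp=t0/6c wait=9 total=17
k=2 load=t2/7c comp=t1/3c wait=7 total=24
k=3 load=t3/3c comp=t2/8c wait=8 total=32
k=4 load=t4/9c comp=t3/2c wait=9 total=41
k=5 load=t5/8c comp=t4/7c wait=8 total=49
k=6 load=t6/8c comp=t5/9c wait=9 total=58
k=7 load=t7/5c comp=t6/9c wait=9 total=67
k=8 load=t8/6c comp=t7/5c wait=6 total=73
k=9 load=- comp=t8/3c wait=3 total=76

end_cycle[5] = 49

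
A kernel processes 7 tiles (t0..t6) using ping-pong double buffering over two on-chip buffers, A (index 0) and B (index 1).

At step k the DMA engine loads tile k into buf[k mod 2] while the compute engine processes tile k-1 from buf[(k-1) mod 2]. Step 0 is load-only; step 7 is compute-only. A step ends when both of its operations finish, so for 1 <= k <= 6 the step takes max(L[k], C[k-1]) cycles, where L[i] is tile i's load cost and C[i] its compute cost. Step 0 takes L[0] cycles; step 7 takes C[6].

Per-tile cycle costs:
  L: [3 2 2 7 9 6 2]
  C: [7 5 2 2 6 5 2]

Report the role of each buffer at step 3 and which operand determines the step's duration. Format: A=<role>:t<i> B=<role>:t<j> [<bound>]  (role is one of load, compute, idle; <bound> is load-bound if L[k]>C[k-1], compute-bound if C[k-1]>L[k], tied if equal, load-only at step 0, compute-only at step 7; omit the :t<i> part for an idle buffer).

  0. 3=3c; end=3; A:t0 B:-
  1. max(2,7)=7c; end=10; A:t0 B:t1
  2. max(2,5)=5c; end=15; A:t2 B:t1
  3. max(7,2)=7c; end=22; A:t2 B:t3
  4. max(9,2)=9c; end=31; A:t4 B:t3
  5. max(6,6)=6c; end=37; A:t4 B:t5
  6. max(2,5)=5c; end=42; A:t6 B:t5
  7. 2=2c; end=44; A:t6 B:t5

step 3: A=compute:t2 B=load:t3 [load-bound]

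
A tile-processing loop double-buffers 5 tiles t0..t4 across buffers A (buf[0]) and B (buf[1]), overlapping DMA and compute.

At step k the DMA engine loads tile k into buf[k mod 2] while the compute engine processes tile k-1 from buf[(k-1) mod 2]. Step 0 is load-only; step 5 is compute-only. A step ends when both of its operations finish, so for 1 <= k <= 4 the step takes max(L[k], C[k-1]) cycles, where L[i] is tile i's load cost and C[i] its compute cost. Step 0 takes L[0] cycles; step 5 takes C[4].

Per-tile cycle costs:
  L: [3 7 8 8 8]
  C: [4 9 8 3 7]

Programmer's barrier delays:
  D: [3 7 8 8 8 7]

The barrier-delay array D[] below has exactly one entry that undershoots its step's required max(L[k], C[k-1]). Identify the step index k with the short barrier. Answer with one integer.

[0] required=L[0]=3=3 vs D=3 ok
[1] required=max(L[1]=7,C[0]=4)=7 vs D=7 ok
[2] required=max(L[2]=8,C[1]=9)=9 vs D=8 SHORT
[3] required=max(L[3]=8,C[2]=8)=8 vs D=8 ok
[4] required=max(L[4]=8,C[3]=3)=8 vs D=8 ok
[5] required=C[4]=7=7 vs D=7 ok

hazard at step 2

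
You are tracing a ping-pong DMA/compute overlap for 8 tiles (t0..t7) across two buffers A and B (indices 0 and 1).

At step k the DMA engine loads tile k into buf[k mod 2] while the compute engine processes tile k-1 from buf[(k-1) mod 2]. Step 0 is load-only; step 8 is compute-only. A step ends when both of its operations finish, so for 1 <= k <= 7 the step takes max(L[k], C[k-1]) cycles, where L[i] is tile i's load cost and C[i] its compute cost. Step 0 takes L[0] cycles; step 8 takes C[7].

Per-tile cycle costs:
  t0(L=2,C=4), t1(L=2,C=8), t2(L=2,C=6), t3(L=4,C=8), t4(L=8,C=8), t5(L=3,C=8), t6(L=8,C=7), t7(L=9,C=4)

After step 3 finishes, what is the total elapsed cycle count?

end_cycle[3] = 20

[0] DMA t0→A (2c) ∥ CU idle ⇒ 2c, clock 2
[1] DMA t1→B (2c) ∥ CU A:t0 (4c) ⇒ 4c, clock 6
[2] DMA t2→A (2c) ∥ CU B:t1 (8c) ⇒ 8c, clock 14
[3] DMA t3→B (4c) ∥ CU A:t2 (6c) ⇒ 6c, clock 20
[4] DMA t4→A (8c) ∥ CU B:t3 (8c) ⇒ 8c, clock 28
[5] DMA t5→B (3c) ∥ CU A:t4 (8c) ⇒ 8c, clock 36
[6] DMA t6→A (8c) ∥ CU B:t5 (8c) ⇒ 8c, clock 44
[7] DMA t7→B (9c) ∥ CU A:t6 (7c) ⇒ 9c, clock 53
[8] DMA idle ∥ CU B:t7 (4c) ⇒ 4c, clock 57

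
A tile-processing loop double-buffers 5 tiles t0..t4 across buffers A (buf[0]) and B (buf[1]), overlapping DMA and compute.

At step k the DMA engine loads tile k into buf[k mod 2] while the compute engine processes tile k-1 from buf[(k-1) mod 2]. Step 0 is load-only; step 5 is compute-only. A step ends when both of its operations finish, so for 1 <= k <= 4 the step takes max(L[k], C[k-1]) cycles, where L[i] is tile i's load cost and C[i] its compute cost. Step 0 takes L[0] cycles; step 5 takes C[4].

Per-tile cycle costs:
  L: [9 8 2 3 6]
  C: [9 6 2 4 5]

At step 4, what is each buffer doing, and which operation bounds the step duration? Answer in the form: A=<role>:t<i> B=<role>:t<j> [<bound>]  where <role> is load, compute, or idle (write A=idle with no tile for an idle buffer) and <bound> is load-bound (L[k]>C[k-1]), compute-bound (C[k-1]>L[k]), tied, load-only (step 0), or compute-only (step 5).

[0] DMA t0→A (9c) ∥ CU idle ⇒ 9c, clock 9
[1] DMA t1→B (8c) ∥ CU A:t0 (9c) ⇒ 9c, clock 18
[2] DMA t2→A (2c) ∥ CU B:t1 (6c) ⇒ 6c, clock 24
[3] DMA t3→B (3c) ∥ CU A:t2 (2c) ⇒ 3c, clock 27
[4] DMA t4→A (6c) ∥ CU B:t3 (4c) ⇒ 6c, clock 33
[5] DMA idle ∥ CU A:t4 (5c) ⇒ 5c, clock 38

step 4: A=load:t4 B=compute:t3 [load-bound]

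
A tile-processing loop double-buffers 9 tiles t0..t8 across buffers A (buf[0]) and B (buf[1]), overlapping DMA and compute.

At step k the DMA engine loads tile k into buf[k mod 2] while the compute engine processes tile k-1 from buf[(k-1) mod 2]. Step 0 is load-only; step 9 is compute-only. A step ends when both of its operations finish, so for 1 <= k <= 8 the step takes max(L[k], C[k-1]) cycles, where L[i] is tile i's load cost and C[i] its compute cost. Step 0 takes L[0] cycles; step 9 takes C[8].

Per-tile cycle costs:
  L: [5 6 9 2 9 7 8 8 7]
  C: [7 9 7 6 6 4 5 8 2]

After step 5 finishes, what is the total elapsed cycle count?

k=0 load=t0/5c comp=- wait=5 total=5
k=1 load=t1/6c comp=t0/7c wait=7 total=12
k=2 load=t2/9c comp=t1/9c wait=9 total=21
k=3 load=t3/2c comp=t2/7c wait=7 total=28
k=4 load=t4/9c comp=t3/6c wait=9 total=37
k=5 load=t5/7c comp=t4/6c wait=7 total=44
k=6 load=t6/8c comp=t5/4c wait=8 total=52
k=7 load=t7/8c comp=t6/5c wait=8 total=60
k=8 load=t8/7c comp=t7/8c wait=8 total=68
k=9 load=- comp=t8/2c wait=2 total=70

end_cycle[5] = 44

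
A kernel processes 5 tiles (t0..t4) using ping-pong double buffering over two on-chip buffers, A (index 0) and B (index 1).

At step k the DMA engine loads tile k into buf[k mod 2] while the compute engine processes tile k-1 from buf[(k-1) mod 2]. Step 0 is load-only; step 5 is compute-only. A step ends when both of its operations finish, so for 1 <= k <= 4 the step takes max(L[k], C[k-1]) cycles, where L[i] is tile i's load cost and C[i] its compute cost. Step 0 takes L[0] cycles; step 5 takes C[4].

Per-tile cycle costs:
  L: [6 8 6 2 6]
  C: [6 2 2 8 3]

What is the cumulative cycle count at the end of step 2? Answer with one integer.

end_cycle[2] = 20

  0. 6=6c; end=6; A:t0 B:-
  1. max(8,6)=8c; end=14; A:t0 B:t1
  2. max(6,2)=6c; end=20; A:t2 B:t1
  3. max(2,2)=2c; end=22; A:t2 B:t3
  4. max(6,8)=8c; end=30; A:t4 B:t3
  5. 3=3c; end=33; A:t4 B:t3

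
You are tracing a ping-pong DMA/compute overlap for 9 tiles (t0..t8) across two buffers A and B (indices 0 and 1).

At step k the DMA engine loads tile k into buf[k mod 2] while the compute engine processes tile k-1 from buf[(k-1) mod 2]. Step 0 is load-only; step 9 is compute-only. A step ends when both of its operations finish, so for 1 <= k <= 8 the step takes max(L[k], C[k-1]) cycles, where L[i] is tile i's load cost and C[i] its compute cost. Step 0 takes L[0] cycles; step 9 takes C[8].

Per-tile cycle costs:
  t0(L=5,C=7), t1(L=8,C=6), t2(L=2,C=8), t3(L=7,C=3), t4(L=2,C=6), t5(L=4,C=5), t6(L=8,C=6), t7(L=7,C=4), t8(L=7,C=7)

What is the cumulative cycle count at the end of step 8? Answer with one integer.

k=0 load=t0/5c comp=- wait=5 total=5
k=1 load=t1/8c comp=t0/7c wait=8 total=13
k=2 load=t2/2c comp=t1/6c wait=6 total=19
k=3 load=t3/7c comp=t2/8c wait=8 total=27
k=4 load=t4/2c comp=t3/3c wait=3 total=30
k=5 load=t5/4c comp=t4/6c wait=6 total=36
k=6 load=t6/8c comp=t5/5c wait=8 total=44
k=7 load=t7/7c comp=t6/6c wait=7 total=51
k=8 load=t8/7c comp=t7/4c wait=7 total=58
k=9 load=- comp=t8/7c wait=7 total=65

end_cycle[8] = 58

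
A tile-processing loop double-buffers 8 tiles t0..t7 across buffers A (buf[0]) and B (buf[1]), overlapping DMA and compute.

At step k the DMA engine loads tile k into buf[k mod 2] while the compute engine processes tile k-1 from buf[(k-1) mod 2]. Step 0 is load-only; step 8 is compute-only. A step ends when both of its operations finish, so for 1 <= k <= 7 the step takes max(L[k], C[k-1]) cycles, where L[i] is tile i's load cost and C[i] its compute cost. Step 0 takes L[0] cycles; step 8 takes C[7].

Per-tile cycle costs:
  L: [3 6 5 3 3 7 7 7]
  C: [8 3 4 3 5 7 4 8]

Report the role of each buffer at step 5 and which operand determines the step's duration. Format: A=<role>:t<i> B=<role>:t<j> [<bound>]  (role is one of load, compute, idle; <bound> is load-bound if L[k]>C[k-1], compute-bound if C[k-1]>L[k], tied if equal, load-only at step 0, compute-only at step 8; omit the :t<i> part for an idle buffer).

step 5: A=compute:t4 B=load:t5 [load-bound]

[0] DMA t0→A (3c) ∥ CU idle ⇒ 3c, clock 3
[1] DMA t1→B (6c) ∥ CU A:t0 (8c) ⇒ 8c, clock 11
[2] DMA t2→A (5c) ∥ CU B:t1 (3c) ⇒ 5c, clock 16
[3] DMA t3→B (3c) ∥ CU A:t2 (4c) ⇒ 4c, clock 20
[4] DMA t4→A (3c) ∥ CU B:t3 (3c) ⇒ 3c, clock 23
[5] DMA t5→B (7c) ∥ CU A:t4 (5c) ⇒ 7c, clock 30
[6] DMA t6→A (7c) ∥ CU B:t5 (7c) ⇒ 7c, clock 37
[7] DMA t7→B (7c) ∥ CU A:t6 (4c) ⇒ 7c, clock 44
[8] DMA idle ∥ CU B:t7 (8c) ⇒ 8c, clock 52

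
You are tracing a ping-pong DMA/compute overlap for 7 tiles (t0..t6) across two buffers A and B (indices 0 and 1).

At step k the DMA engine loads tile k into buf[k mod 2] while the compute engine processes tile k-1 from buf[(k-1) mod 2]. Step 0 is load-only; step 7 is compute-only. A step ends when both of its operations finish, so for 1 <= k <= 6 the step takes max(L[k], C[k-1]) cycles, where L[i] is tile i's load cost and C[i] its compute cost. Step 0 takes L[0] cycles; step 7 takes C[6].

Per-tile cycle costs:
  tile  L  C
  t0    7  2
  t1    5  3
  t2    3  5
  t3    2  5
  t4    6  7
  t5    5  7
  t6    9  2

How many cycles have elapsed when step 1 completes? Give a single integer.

end_cycle[1] = 12

  0. 7=7c; end=7; A:t0 B:-
  1. max(5,2)=5c; end=12; A:t0 B:t1
  2. max(3,3)=3c; end=15; A:t2 B:t1
  3. max(2,5)=5c; end=20; A:t2 B:t3
  4. max(6,5)=6c; end=26; A:t4 B:t3
  5. max(5,7)=7c; end=33; A:t4 B:t5
  6. max(9,7)=9c; end=42; A:t6 B:t5
  7. 2=2c; end=44; A:t6 B:t5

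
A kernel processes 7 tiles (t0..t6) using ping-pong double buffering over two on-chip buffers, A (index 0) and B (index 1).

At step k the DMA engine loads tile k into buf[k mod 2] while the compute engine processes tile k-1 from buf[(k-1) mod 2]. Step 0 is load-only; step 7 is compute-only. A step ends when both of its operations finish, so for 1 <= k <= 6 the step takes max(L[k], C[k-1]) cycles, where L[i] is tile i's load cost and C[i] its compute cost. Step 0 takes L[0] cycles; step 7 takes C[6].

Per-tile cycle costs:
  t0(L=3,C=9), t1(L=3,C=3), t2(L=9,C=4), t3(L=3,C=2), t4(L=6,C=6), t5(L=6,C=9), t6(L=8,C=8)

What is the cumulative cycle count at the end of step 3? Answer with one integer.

k=0 load=t0/3c comp=- wait=3 total=3
k=1 load=t1/3c comp=t0/9c wait=9 total=12
k=2 load=t2/9c comp=t1/3c wait=9 total=21
k=3 load=t3/3c comp=t2/4c wait=4 total=25
k=4 load=t4/6c comp=t3/2c wait=6 total=31
k=5 load=t5/6c comp=t4/6c wait=6 total=37
k=6 load=t6/8c comp=t5/9c wait=9 total=46
k=7 load=- comp=t6/8c wait=8 total=54

end_cycle[3] = 25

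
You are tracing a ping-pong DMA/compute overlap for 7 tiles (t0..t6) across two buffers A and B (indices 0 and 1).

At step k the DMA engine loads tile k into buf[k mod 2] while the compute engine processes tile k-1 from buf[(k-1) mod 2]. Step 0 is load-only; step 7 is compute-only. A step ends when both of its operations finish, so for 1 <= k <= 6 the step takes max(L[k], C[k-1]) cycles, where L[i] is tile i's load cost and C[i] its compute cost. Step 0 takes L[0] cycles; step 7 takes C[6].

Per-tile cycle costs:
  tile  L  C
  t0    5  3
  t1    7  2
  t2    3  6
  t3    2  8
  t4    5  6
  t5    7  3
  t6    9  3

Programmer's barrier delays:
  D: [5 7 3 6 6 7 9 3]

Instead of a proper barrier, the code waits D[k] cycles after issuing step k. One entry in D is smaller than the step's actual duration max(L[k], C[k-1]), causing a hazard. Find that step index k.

hazard at step 4

k=0 barrier L[0]=5→5c, D[0]=5 ok
k=1 barrier max(L[1]=7,C[0]=3)→7c, D[1]=7 ok
k=2 barrier max(L[2]=3,C[1]=2)→3c, D[2]=3 ok
k=3 barrier max(L[3]=2,C[2]=6)→6c, D[3]=6 ok
k=4 barrier max(L[4]=5,C[3]=8)→8c, D[4]=6 SHORT
k=5 barrier max(L[5]=7,C[4]=6)→7c, D[5]=7 ok
k=6 barrier max(L[6]=9,C[5]=3)→9c, D[6]=9 ok
k=7 barrier C[6]=3→3c, D[7]=3 ok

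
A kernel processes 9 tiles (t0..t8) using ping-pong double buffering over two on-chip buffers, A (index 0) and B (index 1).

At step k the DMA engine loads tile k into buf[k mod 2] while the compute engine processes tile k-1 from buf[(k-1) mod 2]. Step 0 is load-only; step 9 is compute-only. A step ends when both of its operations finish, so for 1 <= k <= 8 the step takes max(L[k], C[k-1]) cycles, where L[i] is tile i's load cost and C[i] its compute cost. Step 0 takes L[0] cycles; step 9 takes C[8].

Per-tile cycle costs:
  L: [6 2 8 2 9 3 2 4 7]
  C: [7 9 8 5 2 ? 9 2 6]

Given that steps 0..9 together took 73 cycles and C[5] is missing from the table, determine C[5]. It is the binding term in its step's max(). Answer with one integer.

step 0 → dur = L[0]=6 = 6
step 1 → dur = max(L[1]=2, C[0]=7) = 7
step 2 → dur = max(L[2]=8, C[1]=9) = 9
step 3 → dur = max(L[3]=2, C[2]=8) = 8
step 4 → dur = max(L[4]=9, C[3]=5) = 9
step 5 → dur = max(L[5]=3, C[4]=2) = 3
step 6 → dur = max(L[6]=2, C[5]=?) = C[5]  (unknown; binding)
step 7 → dur = max(L[7]=4, C[6]=9) = 9
step 8 → dur = max(L[8]=7, C[7]=2) = 7
step 9 → dur = C[8]=6 = 6
sum of known step durations = 64
dur[6] = total - known = 73 - 64 = 9
C[5] is the binding max in step 6, so C[5] = dur[6] = 9

C[5] = 9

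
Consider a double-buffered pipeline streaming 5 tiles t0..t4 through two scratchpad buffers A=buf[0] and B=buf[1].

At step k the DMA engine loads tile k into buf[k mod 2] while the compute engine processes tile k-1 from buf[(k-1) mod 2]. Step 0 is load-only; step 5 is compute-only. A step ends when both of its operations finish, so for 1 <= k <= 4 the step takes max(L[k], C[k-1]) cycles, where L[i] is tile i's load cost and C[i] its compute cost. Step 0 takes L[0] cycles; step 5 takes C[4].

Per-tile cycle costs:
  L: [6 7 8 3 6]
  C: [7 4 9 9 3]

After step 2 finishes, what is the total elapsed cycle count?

end_cycle[2] = 21

[0] DMA t0→A (6c) ∥ CU idle ⇒ 6c, clock 6
[1] DMA t1→B (7c) ∥ CU A:t0 (7c) ⇒ 7c, clock 13
[2] DMA t2→A (8c) ∥ CU B:t1 (4c) ⇒ 8c, clock 21
[3] DMA t3→B (3c) ∥ CU A:t2 (9c) ⇒ 9c, clock 30
[4] DMA t4→A (6c) ∥ CU B:t3 (9c) ⇒ 9c, clock 39
[5] DMA idle ∥ CU A:t4 (3c) ⇒ 3c, clock 42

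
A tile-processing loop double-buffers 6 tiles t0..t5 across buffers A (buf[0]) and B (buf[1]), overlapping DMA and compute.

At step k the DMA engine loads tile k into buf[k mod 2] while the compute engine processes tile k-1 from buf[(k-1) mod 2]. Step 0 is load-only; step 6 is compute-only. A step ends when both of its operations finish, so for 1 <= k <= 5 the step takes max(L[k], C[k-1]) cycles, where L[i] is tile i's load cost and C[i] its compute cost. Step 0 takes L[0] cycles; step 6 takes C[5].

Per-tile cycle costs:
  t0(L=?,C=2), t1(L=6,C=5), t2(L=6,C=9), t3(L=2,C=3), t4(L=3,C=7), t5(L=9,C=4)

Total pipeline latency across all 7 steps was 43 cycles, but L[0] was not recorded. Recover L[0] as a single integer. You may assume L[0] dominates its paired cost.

L[0] = 6

step 0 | dur = L[0]=? = L[0]  (unknown; binding)
step 1 | dur = max(L[1]=6, C[0]=2) = 6
step 2 | dur = max(L[2]=6, C[1]=5) = 6
step 3 | dur = max(L[3]=2, C[2]=9) = 9
step 4 | dur = max(L[4]=3, C[3]=3) = 3
step 5 | dur = max(L[5]=9, C[4]=7) = 9
step 6 | dur = C[5]=4 = 4
sum of known step durations = 37
dur[0] = total - known = 43 - 37 = 6
L[0] is the binding max in step 0, so L[0] = dur[0] = 6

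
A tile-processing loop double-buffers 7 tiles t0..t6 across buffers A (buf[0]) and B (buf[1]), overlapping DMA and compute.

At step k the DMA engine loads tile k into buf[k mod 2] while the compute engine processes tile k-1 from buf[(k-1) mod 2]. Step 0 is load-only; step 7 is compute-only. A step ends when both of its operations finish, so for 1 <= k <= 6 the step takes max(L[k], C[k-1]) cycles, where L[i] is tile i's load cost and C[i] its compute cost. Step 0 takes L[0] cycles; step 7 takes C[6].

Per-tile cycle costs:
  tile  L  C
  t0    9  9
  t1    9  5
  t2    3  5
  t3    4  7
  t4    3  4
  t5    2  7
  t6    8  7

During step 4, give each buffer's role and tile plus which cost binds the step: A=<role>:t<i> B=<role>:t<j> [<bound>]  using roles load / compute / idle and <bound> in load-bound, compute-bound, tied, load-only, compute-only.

  0. 9=9c; end=9; A:t0 B:-
  1. max(9,9)=9c; end=18; A:t0 B:t1
  2. max(3,5)=5c; end=23; A:t2 B:t1
  3. max(4,5)=5c; end=28; A:t2 B:t3
  4. max(3,7)=7c; end=35; A:t4 B:t3
  5. max(2,4)=4c; end=39; A:t4 B:t5
  6. max(8,7)=8c; end=47; A:t6 B:t5
  7. 7=7c; end=54; A:t6 B:t5

step 4: A=load:t4 B=compute:t3 [compute-bound]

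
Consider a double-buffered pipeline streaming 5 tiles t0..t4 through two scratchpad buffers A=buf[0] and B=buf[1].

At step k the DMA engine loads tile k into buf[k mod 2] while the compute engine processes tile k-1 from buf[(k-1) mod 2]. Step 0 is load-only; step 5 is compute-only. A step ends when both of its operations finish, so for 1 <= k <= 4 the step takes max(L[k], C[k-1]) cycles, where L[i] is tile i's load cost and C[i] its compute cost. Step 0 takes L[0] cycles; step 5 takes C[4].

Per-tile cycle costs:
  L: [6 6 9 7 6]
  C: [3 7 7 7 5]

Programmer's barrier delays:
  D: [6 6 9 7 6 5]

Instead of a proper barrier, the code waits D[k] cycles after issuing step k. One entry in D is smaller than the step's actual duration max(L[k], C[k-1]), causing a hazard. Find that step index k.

hazard at step 4

[0] required=L[0]=6=6 vs D=6 ok
[1] required=max(L[1]=6,C[0]=3)=6 vs D=6 ok
[2] required=max(L[2]=9,C[1]=7)=9 vs D=9 ok
[3] required=max(L[3]=7,C[2]=7)=7 vs D=7 ok
[4] required=max(L[4]=6,C[3]=7)=7 vs D=6 SHORT
[5] required=C[4]=5=5 vs D=5 ok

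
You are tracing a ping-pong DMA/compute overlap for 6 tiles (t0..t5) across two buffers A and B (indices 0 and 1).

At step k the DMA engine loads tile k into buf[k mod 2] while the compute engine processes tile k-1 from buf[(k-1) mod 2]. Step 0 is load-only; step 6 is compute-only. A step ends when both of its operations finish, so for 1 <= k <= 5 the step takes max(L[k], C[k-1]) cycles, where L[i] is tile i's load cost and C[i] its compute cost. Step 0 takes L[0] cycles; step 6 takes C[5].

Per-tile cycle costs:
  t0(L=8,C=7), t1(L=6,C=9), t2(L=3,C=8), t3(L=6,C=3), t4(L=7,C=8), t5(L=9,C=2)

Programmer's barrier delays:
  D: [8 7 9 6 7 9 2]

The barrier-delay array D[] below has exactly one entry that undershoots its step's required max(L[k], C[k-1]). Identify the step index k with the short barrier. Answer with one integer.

hazard at step 3

[0] required=L[0]=8=8 vs D=8 ok
[1] required=max(L[1]=6,C[0]=7)=7 vs D=7 ok
[2] required=max(L[2]=3,C[1]=9)=9 vs D=9 ok
[3] required=max(L[3]=6,C[2]=8)=8 vs D=6 SHORT
[4] required=max(L[4]=7,C[3]=3)=7 vs D=7 ok
[5] required=max(L[5]=9,C[4]=8)=9 vs D=9 ok
[6] required=C[5]=2=2 vs D=2 ok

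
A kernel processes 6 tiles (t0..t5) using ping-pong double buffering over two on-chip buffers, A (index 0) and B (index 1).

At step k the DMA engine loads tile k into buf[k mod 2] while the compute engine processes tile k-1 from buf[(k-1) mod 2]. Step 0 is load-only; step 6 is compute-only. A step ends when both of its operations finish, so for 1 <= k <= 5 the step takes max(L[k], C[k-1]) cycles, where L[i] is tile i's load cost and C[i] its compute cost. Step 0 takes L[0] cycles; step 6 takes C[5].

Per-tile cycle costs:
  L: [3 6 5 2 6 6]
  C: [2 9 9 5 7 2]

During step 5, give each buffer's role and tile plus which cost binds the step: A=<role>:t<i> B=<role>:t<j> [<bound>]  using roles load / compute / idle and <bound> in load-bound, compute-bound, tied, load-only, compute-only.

step 0: L[0]=3 → dur=3, Σ=3 | A=load:t0 B=idle [load-only]
step 1: L[1]=6 C[0]=2 → dur=6, Σ=9 | A=compute:t0 B=load:t1 [load-bound]
step 2: L[2]=5 C[1]=9 → dur=9, Σ=18 | A=load:t2 B=compute:t1 [compute-bound]
step 3: L[3]=2 C[2]=9 → dur=9, Σ=27 | A=compute:t2 B=load:t3 [compute-bound]
step 4: L[4]=6 C[3]=5 → dur=6, Σ=33 | A=load:t4 B=compute:t3 [load-bound]
step 5: L[5]=6 C[4]=7 → dur=7, Σ=40 | A=compute:t4 B=load:t5 [compute-bound]
step 6: C[5]=2 → dur=2, Σ=42 | A=idle B=compute:t5 [compute-only]

step 5: A=compute:t4 B=load:t5 [compute-bound]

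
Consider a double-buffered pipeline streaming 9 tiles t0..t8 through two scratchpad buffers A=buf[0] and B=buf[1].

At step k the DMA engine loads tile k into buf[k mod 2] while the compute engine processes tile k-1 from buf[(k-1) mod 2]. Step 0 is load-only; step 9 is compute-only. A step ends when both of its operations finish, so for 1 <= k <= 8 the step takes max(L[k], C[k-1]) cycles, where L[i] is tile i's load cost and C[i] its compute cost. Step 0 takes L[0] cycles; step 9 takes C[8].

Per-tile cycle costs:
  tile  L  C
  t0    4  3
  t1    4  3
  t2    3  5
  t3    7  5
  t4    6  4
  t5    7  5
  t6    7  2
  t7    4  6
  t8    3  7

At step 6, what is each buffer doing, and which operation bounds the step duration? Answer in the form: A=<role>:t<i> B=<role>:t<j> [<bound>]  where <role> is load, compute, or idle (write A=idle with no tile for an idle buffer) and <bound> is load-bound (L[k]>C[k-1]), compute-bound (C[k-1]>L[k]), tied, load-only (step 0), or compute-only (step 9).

step 6: A=load:t6 B=compute:t5 [load-bound]

[0] DMA t0→A (4c) ∥ CU idle ⇒ 4c, clock 4
[1] DMA t1→B (4c) ∥ CU A:t0 (3c) ⇒ 4c, clock 8
[2] DMA t2→A (3c) ∥ CU B:t1 (3c) ⇒ 3c, clock 11
[3] DMA t3→B (7c) ∥ CU A:t2 (5c) ⇒ 7c, clock 18
[4] DMA t4→A (6c) ∥ CU B:t3 (5c) ⇒ 6c, clock 24
[5] DMA t5→B (7c) ∥ CU A:t4 (4c) ⇒ 7c, clock 31
[6] DMA t6→A (7c) ∥ CU B:t5 (5c) ⇒ 7c, clock 38
[7] DMA t7→B (4c) ∥ CU A:t6 (2c) ⇒ 4c, clock 42
[8] DMA t8→A (3c) ∥ CU B:t7 (6c) ⇒ 6c, clock 48
[9] DMA idle ∥ CU A:t8 (7c) ⇒ 7c, clock 55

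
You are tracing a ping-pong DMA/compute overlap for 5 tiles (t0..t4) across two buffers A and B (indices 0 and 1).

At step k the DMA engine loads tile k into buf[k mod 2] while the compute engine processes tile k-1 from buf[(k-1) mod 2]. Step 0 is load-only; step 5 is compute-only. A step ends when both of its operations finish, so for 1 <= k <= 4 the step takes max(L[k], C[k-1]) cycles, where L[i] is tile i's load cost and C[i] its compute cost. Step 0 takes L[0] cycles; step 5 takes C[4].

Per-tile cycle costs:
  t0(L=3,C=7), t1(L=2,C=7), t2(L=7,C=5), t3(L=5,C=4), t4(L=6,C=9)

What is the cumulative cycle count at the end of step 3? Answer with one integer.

end_cycle[3] = 22

k=0 load=t0/3c comp=- wait=3 total=3
k=1 load=t1/2c comp=t0/7c wait=7 total=10
k=2 load=t2/7c comp=t1/7c wait=7 total=17
k=3 load=t3/5c comp=t2/5c wait=5 total=22
k=4 load=t4/6c comp=t3/4c wait=6 total=28
k=5 load=- comp=t4/9c wait=9 total=37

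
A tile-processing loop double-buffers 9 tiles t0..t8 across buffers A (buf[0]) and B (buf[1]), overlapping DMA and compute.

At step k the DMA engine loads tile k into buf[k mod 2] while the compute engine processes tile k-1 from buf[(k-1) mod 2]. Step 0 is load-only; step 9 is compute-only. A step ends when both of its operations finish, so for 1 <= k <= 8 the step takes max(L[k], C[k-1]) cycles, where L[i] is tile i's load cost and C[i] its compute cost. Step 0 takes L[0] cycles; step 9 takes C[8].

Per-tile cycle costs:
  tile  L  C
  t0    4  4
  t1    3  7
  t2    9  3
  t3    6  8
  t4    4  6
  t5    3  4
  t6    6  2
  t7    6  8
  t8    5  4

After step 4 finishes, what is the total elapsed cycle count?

k=0 load=t0/4c comp=- wait=4 total=4
k=1 load=t1/3c comp=t0/4c wait=4 total=8
k=2 load=t2/9c comp=t1/7c wait=9 total=17
k=3 load=t3/6c comp=t2/3c wait=6 total=23
k=4 load=t4/4c comp=t3/8c wait=8 total=31
k=5 load=t5/3c comp=t4/6c wait=6 total=37
k=6 load=t6/6c comp=t5/4c wait=6 total=43
k=7 load=t7/6c comp=t6/2c wait=6 total=49
k=8 load=t8/5c comp=t7/8c wait=8 total=57
k=9 load=- comp=t8/4c wait=4 total=61

end_cycle[4] = 31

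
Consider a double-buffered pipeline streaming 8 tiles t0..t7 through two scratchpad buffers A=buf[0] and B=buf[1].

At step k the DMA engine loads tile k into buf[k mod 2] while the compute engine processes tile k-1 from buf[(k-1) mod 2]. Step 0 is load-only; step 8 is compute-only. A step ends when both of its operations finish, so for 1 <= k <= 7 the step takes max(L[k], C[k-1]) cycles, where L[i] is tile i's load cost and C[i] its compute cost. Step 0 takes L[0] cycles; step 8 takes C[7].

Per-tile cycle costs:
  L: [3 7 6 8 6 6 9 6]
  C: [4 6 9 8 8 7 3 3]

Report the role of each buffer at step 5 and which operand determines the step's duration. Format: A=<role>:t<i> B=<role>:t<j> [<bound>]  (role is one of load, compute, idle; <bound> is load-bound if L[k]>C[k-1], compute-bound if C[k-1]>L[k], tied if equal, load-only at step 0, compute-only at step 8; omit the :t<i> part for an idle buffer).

step 5: A=compute:t4 B=load:t5 [compute-bound]

k=0 load=t0/3c comp=- wait=3 total=3
k=1 load=t1/7c comp=t0/4c wait=7 total=10
k=2 load=t2/6c comp=t1/6c wait=6 total=16
k=3 load=t3/8c comp=t2/9c wait=9 total=25
k=4 load=t4/6c comp=t3/8c wait=8 total=33
k=5 load=t5/6c comp=t4/8c wait=8 total=41
k=6 load=t6/9c comp=t5/7c wait=9 total=50
k=7 load=t7/6c comp=t6/3c wait=6 total=56
k=8 load=- comp=t7/3c wait=3 total=59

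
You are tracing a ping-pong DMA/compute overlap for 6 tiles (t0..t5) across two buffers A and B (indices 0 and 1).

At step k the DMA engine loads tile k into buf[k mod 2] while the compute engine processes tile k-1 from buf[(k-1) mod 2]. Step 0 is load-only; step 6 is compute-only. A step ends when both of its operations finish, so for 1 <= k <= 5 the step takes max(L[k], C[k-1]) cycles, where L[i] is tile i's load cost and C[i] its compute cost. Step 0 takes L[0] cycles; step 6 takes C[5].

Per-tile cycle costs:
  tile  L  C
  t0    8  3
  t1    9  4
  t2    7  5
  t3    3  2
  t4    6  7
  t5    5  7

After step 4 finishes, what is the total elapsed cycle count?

end_cycle[4] = 35

  0. 8=8c; end=8; A:t0 B:-
  1. max(9,3)=9c; end=17; A:t0 B:t1
  2. max(7,4)=7c; end=24; A:t2 B:t1
  3. max(3,5)=5c; end=29; A:t2 B:t3
  4. max(6,2)=6c; end=35; A:t4 B:t3
  5. max(5,7)=7c; end=42; A:t4 B:t5
  6. 7=7c; end=49; A:t4 B:t5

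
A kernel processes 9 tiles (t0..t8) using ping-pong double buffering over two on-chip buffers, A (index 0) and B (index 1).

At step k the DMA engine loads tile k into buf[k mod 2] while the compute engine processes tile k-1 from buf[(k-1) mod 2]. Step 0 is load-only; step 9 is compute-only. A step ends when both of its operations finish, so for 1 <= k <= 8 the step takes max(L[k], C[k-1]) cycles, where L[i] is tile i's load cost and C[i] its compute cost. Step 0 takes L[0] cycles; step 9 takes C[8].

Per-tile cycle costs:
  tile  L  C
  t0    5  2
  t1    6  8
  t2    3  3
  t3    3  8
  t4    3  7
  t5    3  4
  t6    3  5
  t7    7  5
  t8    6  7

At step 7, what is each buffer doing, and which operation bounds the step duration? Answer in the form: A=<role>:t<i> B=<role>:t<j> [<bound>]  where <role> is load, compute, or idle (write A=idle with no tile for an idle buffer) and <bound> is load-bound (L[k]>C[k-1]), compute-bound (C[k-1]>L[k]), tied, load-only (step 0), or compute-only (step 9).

step 7: A=compute:t6 B=load:t7 [load-bound]

step 0: L[0]=5 → dur=5, Σ=5 | A=load:t0 B=idle [load-only]
step 1: L[1]=6 C[0]=2 → dur=6, Σ=11 | A=compute:t0 B=load:t1 [load-bound]
step 2: L[2]=3 C[1]=8 → dur=8, Σ=19 | A=load:t2 B=compute:t1 [compute-bound]
step 3: L[3]=3 C[2]=3 → dur=3, Σ=22 | A=compute:t2 B=load:t3 [tied]
step 4: L[4]=3 C[3]=8 → dur=8, Σ=30 | A=load:t4 B=compute:t3 [compute-bound]
step 5: L[5]=3 C[4]=7 → dur=7, Σ=37 | A=compute:t4 B=load:t5 [compute-bound]
step 6: L[6]=3 C[5]=4 → dur=4, Σ=41 | A=load:t6 B=compute:t5 [compute-bound]
step 7: L[7]=7 C[6]=5 → dur=7, Σ=48 | A=compute:t6 B=load:t7 [load-bound]
step 8: L[8]=6 C[7]=5 → dur=6, Σ=54 | A=load:t8 B=compute:t7 [load-bound]
step 9: C[8]=7 → dur=7, Σ=61 | A=compute:t8 B=idle [compute-only]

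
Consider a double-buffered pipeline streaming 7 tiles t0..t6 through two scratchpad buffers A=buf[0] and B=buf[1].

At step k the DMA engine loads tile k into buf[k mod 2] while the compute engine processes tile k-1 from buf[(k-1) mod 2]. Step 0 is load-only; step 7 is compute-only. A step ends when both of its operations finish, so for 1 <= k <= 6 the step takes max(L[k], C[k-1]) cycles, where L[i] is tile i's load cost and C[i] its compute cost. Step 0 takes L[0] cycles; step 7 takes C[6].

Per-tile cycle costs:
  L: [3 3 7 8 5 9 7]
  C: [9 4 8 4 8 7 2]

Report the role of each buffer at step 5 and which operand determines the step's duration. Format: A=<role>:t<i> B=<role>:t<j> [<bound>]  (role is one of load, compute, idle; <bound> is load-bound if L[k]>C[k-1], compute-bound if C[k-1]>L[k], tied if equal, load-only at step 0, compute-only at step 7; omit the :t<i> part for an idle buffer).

step 5: A=compute:t4 B=load:t5 [load-bound]

step 0: L[0]=3 → dur=3, Σ=3 | A=load:t0 B=idle [load-only]
step 1: L[1]=3 C[0]=9 → dur=9, Σ=12 | A=compute:t0 B=load:t1 [compute-bound]
step 2: L[2]=7 C[1]=4 → dur=7, Σ=19 | A=load:t2 B=compute:t1 [load-bound]
step 3: L[3]=8 C[2]=8 → dur=8, Σ=27 | A=compute:t2 B=load:t3 [tied]
step 4: L[4]=5 C[3]=4 → dur=5, Σ=32 | A=load:t4 B=compute:t3 [load-bound]
step 5: L[5]=9 C[4]=8 → dur=9, Σ=41 | A=compute:t4 B=load:t5 [load-bound]
step 6: L[6]=7 C[5]=7 → dur=7, Σ=48 | A=load:t6 B=compute:t5 [tied]
step 7: C[6]=2 → dur=2, Σ=50 | A=compute:t6 B=idle [compute-only]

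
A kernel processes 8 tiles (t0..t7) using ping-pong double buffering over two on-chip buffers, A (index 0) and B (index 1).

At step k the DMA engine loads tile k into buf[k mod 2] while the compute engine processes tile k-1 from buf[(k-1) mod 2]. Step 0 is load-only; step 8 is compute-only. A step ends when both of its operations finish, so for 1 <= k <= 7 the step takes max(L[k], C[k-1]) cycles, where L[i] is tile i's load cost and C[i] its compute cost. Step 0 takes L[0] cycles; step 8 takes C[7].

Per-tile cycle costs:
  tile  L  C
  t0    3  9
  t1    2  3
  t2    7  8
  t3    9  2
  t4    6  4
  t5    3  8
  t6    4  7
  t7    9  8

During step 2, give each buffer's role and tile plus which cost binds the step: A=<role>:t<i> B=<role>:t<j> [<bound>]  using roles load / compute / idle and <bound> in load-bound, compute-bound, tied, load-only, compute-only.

  0. 3=3c; end=3; A:t0 B:-
  1. max(2,9)=9c; end=12; A:t0 B:t1
  2. max(7,3)=7c; end=19; A:t2 B:t1
  3. max(9,8)=9c; end=28; A:t2 B:t3
  4. max(6,2)=6c; end=34; A:t4 B:t3
  5. max(3,4)=4c; end=38; A:t4 B:t5
  6. max(4,8)=8c; end=46; A:t6 B:t5
  7. max(9,7)=9c; end=55; A:t6 B:t7
  8. 8=8c; end=63; A:t6 B:t7

step 2: A=load:t2 B=compute:t1 [load-bound]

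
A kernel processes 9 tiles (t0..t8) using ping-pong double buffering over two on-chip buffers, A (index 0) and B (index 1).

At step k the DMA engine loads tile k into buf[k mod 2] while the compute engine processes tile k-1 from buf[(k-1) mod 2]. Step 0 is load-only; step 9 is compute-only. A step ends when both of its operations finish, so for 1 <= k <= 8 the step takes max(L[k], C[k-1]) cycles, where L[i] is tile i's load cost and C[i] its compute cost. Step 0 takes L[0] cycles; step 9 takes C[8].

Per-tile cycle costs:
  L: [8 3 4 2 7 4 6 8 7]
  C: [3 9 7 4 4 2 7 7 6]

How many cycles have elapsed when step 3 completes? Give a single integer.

step 0: L[0]=8 → dur=8, Σ=8 | A=load:t0 B=idle [load-only]
step 1: L[1]=3 C[0]=3 → dur=3, Σ=11 | A=compute:t0 B=load:t1 [tied]
step 2: L[2]=4 C[1]=9 → dur=9, Σ=20 | A=load:t2 B=compute:t1 [compute-bound]
step 3: L[3]=2 C[2]=7 → dur=7, Σ=27 | A=compute:t2 B=load:t3 [compute-bound]
step 4: L[4]=7 C[3]=4 → dur=7, Σ=34 | A=load:t4 B=compute:t3 [load-bound]
step 5: L[5]=4 C[4]=4 → dur=4, Σ=38 | A=compute:t4 B=load:t5 [tied]
step 6: L[6]=6 C[5]=2 → dur=6, Σ=44 | A=load:t6 B=compute:t5 [load-bound]
step 7: L[7]=8 C[6]=7 → dur=8, Σ=52 | A=compute:t6 B=load:t7 [load-bound]
step 8: L[8]=7 C[7]=7 → dur=7, Σ=59 | A=load:t8 B=compute:t7 [tied]
step 9: C[8]=6 → dur=6, Σ=65 | A=compute:t8 B=idle [compute-only]

end_cycle[3] = 27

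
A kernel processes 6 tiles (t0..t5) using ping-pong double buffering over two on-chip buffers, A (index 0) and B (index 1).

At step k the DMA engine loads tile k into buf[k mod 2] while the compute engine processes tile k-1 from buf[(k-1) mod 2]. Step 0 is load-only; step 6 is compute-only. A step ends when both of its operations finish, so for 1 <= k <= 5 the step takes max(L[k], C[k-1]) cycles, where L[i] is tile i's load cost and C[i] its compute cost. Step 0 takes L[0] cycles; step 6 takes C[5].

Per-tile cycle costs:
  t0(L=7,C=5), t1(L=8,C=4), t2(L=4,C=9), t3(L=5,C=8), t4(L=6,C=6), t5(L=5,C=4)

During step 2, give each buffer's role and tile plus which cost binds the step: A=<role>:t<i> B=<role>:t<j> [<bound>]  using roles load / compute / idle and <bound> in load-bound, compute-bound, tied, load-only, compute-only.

step 0: L[0]=7 → dur=7, Σ=7 | A=load:t0 B=idle [load-only]
step 1: L[1]=8 C[0]=5 → dur=8, Σ=15 | A=compute:t0 B=load:t1 [load-bound]
step 2: L[2]=4 C[1]=4 → dur=4, Σ=19 | A=load:t2 B=compute:t1 [tied]
step 3: L[3]=5 C[2]=9 → dur=9, Σ=28 | A=compute:t2 B=load:t3 [compute-bound]
step 4: L[4]=6 C[3]=8 → dur=8, Σ=36 | A=load:t4 B=compute:t3 [compute-bound]
step 5: L[5]=5 C[4]=6 → dur=6, Σ=42 | A=compute:t4 B=load:t5 [compute-bound]
step 6: C[5]=4 → dur=4, Σ=46 | A=idle B=compute:t5 [compute-only]

step 2: A=load:t2 B=compute:t1 [tied]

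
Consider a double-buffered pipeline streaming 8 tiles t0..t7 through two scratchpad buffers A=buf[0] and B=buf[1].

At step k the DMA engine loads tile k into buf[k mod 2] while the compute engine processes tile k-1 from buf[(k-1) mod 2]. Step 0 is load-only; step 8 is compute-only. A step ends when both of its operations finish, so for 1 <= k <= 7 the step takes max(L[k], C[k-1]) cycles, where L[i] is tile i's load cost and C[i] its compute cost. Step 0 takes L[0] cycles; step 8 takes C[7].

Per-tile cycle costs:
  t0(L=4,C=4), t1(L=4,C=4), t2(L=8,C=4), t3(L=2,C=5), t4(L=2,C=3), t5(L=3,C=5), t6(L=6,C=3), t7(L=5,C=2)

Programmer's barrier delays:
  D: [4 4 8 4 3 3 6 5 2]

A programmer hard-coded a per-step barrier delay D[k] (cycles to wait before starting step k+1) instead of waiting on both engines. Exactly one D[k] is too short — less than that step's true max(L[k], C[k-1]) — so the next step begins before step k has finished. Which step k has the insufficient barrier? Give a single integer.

hazard at step 4

step 0: need L[0]=4 = 4; D[0]=4 ok
step 1: need max(L[1]=4,C[0]=4) = 4; D[1]=4 ok
step 2: need max(L[2]=8,C[1]=4) = 8; D[2]=8 ok
step 3: need max(L[3]=2,C[2]=4) = 4; D[3]=4 ok
step 4: need max(L[4]=2,C[3]=5) = 5; D[4]=3 SHORT
step 5: need max(L[5]=3,C[4]=3) = 3; D[5]=3 ok
step 6: need max(L[6]=6,C[5]=5) = 6; D[6]=6 ok
step 7: need max(L[7]=5,C[6]=3) = 5; D[7]=5 ok
step 8: need C[7]=2 = 2; D[8]=2 ok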